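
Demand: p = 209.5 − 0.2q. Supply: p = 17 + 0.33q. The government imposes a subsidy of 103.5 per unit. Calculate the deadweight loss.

10105.90

Competitive equilibrium: 209.5 − 0.2q = 17 + 0.33q → q* = 363.2075, p* = 136.8585.
The subsidy lowers effective supply by 103.5: p = 0.33q − 86.5.
New quantity: 209.5 − 0.2q = 0.33q − 86.5 → q' = 558.4906.
Overproduction Δq = 558.4906 − 363.2075 = 195.2831; wedge = subsidy = 103.5.
Deadweight loss = ½ × 195.2831 × 103.5 = 10105.90.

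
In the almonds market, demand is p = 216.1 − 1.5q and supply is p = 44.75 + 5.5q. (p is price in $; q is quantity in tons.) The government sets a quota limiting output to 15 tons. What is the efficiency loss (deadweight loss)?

$314.45

Competitive equilibrium: 216.1 − 1.5q = 44.75 + 5.5q → q* = 24.4786, p* = 179.3821.
At q = 15: demand price = 216.1 − 1.5·15 = 193.6; supply price = 44.75 + 5.5·15 = 127.25.
Δq = 24.4786 − 15 = 9.4786; wedge = 193.6 − 127.25 = 66.35.
The triangle = ½ × 9.4786 × 66.35 = $314.45.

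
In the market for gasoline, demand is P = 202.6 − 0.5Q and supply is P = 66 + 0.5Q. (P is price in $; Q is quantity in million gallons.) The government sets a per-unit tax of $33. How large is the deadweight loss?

$544.50 million

Competitive equilibrium: 202.6 − 0.5Q = 66 + 0.5Q → Q* = 136.6, P* = 134.3.
With the tax, the buyer price exceeds the seller price by 33: (202.6 − 0.5Q) − (66 + 0.5Q) = 33 → Q' = 103.6.
ΔQ = 136.6 − 103.6 = 33; the wedge equals the tax, 33.
The triangle = ½ × 33 × 33 = $544.50 million.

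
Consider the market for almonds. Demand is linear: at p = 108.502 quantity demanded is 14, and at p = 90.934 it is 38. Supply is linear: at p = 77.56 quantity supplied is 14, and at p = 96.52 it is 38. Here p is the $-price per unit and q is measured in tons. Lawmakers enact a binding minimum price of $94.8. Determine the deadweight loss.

Demand slope = (90.934 − 108.502)/(38 − 14) = −0.732, so p = 118.75 − 0.732q.
Supply slope = (96.52 − 77.56)/(38 − 14) = 0.79, so p = 66.5 + 0.79q.
Competitive equilibrium: 118.75 − 0.732q = 66.5 + 0.79q → q* = 34.3298, p* = 93.6206.
At the floor p = 94.8, quantity demanded = (118.75 − 94.8)/0.732 = 32.7186.
Sellers' marginal cost at q' = 32.7186: 66.5 + 0.79·32.7186 = 92.3477.
Δq = 34.3298 − 32.7186 = 1.6112; wedge = 94.8 − 92.3477 = 2.4523.
Deadweight loss = ½ × 1.6112 × 2.4523 = $1.98.

$1.98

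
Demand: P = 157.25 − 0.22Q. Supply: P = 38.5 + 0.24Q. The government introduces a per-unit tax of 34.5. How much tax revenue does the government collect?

6318.75

Competitive equilibrium: 157.25 − 0.22Q = 38.5 + 0.24Q → Q* = 258.1522, P* = 100.4565.
With the tax, the buyer price exceeds the seller price by 34.5: (157.25 − 0.22Q) − (38.5 + 0.24Q) = 34.5 → Q' = 183.1522.
Tax revenue = 34.5 × 183.1522 = 6318.75.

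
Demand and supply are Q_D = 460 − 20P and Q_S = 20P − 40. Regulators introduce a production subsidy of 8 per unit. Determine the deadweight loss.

320

In inverse form: demand P = 23 − 0.05Q, supply P = 2 + 0.05Q.
Competitive equilibrium: 23 − 0.05Q = 2 + 0.05Q → Q* = 210, P* = 12.5.
The subsidy lowers effective supply by 8: P = 0.05Q − 6.
New quantity: 23 − 0.05Q = 0.05Q − 6 → Q' = 290.
Overproduction ΔQ = 290 − 210 = 80; wedge = subsidy = 8.
DWL = ½ × 80 × 8 = 320.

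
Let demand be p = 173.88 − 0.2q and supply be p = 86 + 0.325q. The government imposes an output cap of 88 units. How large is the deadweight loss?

Competitive equilibrium: 173.88 − 0.2q = 86 + 0.325q → q* = 167.3905, p* = 140.4019.
At q = 88: demand price = 173.88 − 0.2·88 = 156.28; supply price = 86 + 0.325·88 = 114.6.
Δq = 167.3905 − 88 = 79.3905; wedge = 156.28 − 114.6 = 41.68.
Welfare loss = ½ × 79.3905 × 41.68 = 1654.50.

1654.50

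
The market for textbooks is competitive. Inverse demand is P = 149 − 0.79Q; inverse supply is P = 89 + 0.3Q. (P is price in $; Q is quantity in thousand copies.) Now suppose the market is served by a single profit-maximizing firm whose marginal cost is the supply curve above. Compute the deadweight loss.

Competitive equilibrium: 149 − 0.79Q = 89 + 0.3Q → Q* = 55.0459, P* = 105.5138.
Marginal revenue: MR = 149 − 1.58Q. Set MR = MC: 149 − 1.58Q = 89 + 0.3Q → Q_m = 31.9149.
Price P_m = 149 − 0.79·31.9149 = 123.7872; MC(Q_m) = 89 + 0.3·31.9149 = 98.5745.
Competitive Q* = 55.0459, so ΔQ = 23.131; wedge = 123.7872 − 98.5745 = 25.2127.
Deadweight loss = ½ × 23.131 × 25.2127 = $291.60 thousand.

$291.60 thousand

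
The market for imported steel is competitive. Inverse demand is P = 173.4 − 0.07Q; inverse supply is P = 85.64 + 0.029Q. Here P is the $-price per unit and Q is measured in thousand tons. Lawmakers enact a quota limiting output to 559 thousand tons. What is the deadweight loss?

$5308.04 thousand

Competitive equilibrium: 173.4 − 0.07Q = 85.64 + 0.029Q → Q* = 886.4646, P* = 111.3475.
At Q = 559: demand price = 173.4 − 0.07·559 = 134.27; supply price = 85.64 + 0.029·559 = 101.851.
ΔQ = 886.4646 − 559 = 327.4646; wedge = 134.27 − 101.851 = 32.419.
The triangle = ½ × 327.4646 × 32.419 = $5308.04 thousand.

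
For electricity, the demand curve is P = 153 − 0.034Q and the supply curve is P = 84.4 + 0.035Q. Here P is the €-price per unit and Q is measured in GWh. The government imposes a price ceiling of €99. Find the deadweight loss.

€11488.44

Competitive equilibrium: 153 − 0.034Q = 84.4 + 0.035Q → Q* = 994.2029, P* = 119.1971.
At the ceiling P = 99, quantity supplied = (99 − 84.4)/0.035 = 417.14286.
Willingness to pay at Q' = 417.14286: 153 − 0.034·417.14286 = 138.81714.
ΔQ = 994.2029 − 417.14286 = 577.06004; wedge = 138.81714 − 99 = 39.81714.
Deadweight loss = ½ × 577.06004 × 39.81714 = €11488.44.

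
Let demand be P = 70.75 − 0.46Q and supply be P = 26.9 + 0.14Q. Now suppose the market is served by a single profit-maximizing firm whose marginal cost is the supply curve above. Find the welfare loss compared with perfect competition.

301.76

Competitive equilibrium: 70.75 − 0.46Q = 26.9 + 0.14Q → Q* = 73.0833, P* = 37.1317.
Marginal revenue: MR = 70.75 − 0.92Q. Set MR = MC: 70.75 − 0.92Q = 26.9 + 0.14Q → Q_m = 41.3679.
Price P_m = 70.75 − 0.46·41.3679 = 51.7208; MC(Q_m) = 26.9 + 0.14·41.3679 = 32.6915.
Competitive Q* = 73.0833, so ΔQ = 31.7154; wedge = 51.7208 − 32.6915 = 19.0293.
Welfare loss = ½ × 31.7154 × 19.0293 = 301.76.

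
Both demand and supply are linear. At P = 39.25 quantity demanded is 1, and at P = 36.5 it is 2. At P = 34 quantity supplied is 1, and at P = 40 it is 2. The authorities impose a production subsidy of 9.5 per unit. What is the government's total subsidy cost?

Demand slope = (36.5 − 39.25)/(2 − 1) = −2.75, so P = 42 − 2.75Q.
Supply slope = (40 − 34)/(2 − 1) = 6, so P = 28 + 6Q.
Competitive equilibrium: 42 − 2.75Q = 28 + 6Q → Q* = 1.6, P* = 37.6.
The subsidy lowers effective supply by 9.5: P = 18.5 + 6Q.
New quantity: 42 − 2.75Q = 18.5 + 6Q → Q' = 2.6857.
Total subsidy cost = 9.5 × 2.6857 = 25.51.

25.51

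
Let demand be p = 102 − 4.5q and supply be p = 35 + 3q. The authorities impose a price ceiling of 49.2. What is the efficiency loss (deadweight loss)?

66.15

Competitive equilibrium: 102 − 4.5q = 35 + 3q → q* = 8.9333, p* = 61.8.
At the ceiling p = 49.2, quantity supplied = (49.2 − 35)/3 = 4.7333.
Willingness to pay at q' = 4.7333: 102 − 4.5·4.7333 = 80.7002.
Δq = 8.9333 − 4.7333 = 4.2; wedge = 80.7002 − 49.2 = 31.5002.
Welfare loss = ½ × 4.2 × 31.5002 = 66.15.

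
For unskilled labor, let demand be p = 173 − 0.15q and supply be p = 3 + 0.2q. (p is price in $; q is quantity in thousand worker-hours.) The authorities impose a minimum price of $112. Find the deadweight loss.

Competitive equilibrium: 173 − 0.15q = 3 + 0.2q → q* = 485.7143, p* = 100.1429.
At the floor p = 112, quantity demanded = (173 − 112)/0.15 = 406.6667.
Sellers' marginal cost at q' = 406.6667: 3 + 0.2·406.6667 = 84.3333.
Δq = 485.7143 − 406.6667 = 79.0476; wedge = 112 − 84.3333 = 27.6667.
Deadweight loss = ½ × 79.0476 × 27.6667 = $1093.49 thousand.

$1093.49 thousand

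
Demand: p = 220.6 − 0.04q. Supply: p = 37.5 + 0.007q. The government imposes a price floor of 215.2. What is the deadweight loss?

332365.21

Competitive equilibrium: 220.6 − 0.04q = 37.5 + 0.007q → q* = 3895.7447, p* = 64.7702.
At the floor p = 215.2, quantity demanded = (220.6 − 215.2)/0.04 = 135.
Sellers' marginal cost at q' = 135: 37.5 + 0.007·135 = 38.445.
Δq = 3895.7447 − 135 = 3760.7447; wedge = 215.2 − 38.445 = 176.755.
DWL = ½ × 3760.7447 × 176.755 = 332365.21.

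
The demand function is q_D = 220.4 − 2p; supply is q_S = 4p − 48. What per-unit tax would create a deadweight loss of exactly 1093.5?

In inverse form: demand p = 110.2 − 0.5q, supply p = 12 + 0.25q.
Competitive equilibrium: 110.2 − 0.5q = 12 + 0.25q → q* = 130.9333, p* = 44.7333.
A tax t gives Δq = t/0.75 and wedge t, so DWL = t²/1.5.
t²/1.5 = 1093.5 → t² = 1640.25 → t = 40.5.

40.5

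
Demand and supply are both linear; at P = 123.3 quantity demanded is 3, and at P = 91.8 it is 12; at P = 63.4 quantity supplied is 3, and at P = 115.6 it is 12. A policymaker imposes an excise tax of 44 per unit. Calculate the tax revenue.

Demand slope = (91.8 − 123.3)/(12 − 3) = −3.5, so P = 133.8 − 3.5Q.
Supply slope = (115.6 − 63.4)/(12 − 3) = 5.8, so P = 46 + 5.8Q.
Competitive equilibrium: 133.8 − 3.5Q = 46 + 5.8Q → Q* = 9.4409, P* = 100.757.
With the tax, the buyer price exceeds the seller price by 44: (133.8 − 3.5Q) − (46 + 5.8Q) = 44 → Q' = 4.7097.
Tax revenue = 44 × 4.7097 = 207.23.

207.23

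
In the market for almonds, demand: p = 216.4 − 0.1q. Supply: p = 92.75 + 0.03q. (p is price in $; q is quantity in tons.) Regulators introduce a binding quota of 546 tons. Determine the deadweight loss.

$10669.73

Competitive equilibrium: 216.4 − 0.1q = 92.75 + 0.03q → q* = 951.1538, p* = 121.2846.
At q = 546: demand price = 216.4 − 0.1·546 = 161.8; supply price = 92.75 + 0.03·546 = 109.13.
Δq = 951.1538 − 546 = 405.1538; wedge = 161.8 − 109.13 = 52.67.
Welfare loss = ½ × 405.1538 × 52.67 = $10669.73.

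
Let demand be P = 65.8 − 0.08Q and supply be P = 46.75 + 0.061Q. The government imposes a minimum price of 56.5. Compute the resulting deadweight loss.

25.07

Competitive equilibrium: 65.8 − 0.08Q = 46.75 + 0.061Q → Q* = 135.1064, P* = 54.9915.
At the floor P = 56.5, quantity demanded = (65.8 − 56.5)/0.08 = 116.25.
Sellers' marginal cost at Q' = 116.25: 46.75 + 0.061·116.25 = 53.8413.
ΔQ = 135.1064 − 116.25 = 18.8564; wedge = 56.5 − 53.8413 = 2.6587.
Deadweight loss = ½ × 18.8564 × 2.6587 = 25.07.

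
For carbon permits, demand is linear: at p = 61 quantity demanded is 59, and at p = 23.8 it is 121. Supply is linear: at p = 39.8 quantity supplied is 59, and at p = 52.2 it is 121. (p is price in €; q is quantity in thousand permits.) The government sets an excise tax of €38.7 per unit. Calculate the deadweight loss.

Demand slope = (23.8 − 61)/(121 − 59) = −0.6, so p = 96.4 − 0.6q.
Supply slope = (52.2 − 39.8)/(121 − 59) = 0.2, so p = 28 + 0.2q.
Competitive equilibrium: 96.4 − 0.6q = 28 + 0.2q → q* = 85.5, p* = 45.1.
With the tax, the buyer price exceeds the seller price by 38.7: (96.4 − 0.6q) − (28 + 0.2q) = 38.7 → q' = 37.125.
Δq = 85.5 − 37.125 = 48.375; the wedge equals the tax, 38.7.
Welfare loss = ½ × 48.375 × 38.7 = €936.06 thousand.

€936.06 thousand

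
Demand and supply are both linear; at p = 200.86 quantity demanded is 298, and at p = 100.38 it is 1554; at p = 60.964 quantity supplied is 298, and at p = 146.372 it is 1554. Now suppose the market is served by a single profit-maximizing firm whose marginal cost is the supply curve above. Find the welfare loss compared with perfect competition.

14081.67

Demand slope = (100.38 − 200.86)/(1554 − 298) = −0.08, so p = 224.7 − 0.08q.
Supply slope = (146.372 − 60.964)/(1554 − 298) = 0.068, so p = 40.7 + 0.068q.
Competitive equilibrium: 224.7 − 0.08q = 40.7 + 0.068q → q* = 1243.2432, p* = 125.2405.
Marginal revenue: MR = 224.7 − 0.16q. Set MR = MC: 224.7 − 0.16q = 40.7 + 0.068q → q_m = 807.0175.
Price p_m = 224.7 − 0.08·807.0175 = 160.1386; MC(q_m) = 40.7 + 0.068·807.0175 = 95.5772.
Competitive q* = 1243.2432, so Δq = 436.2257; wedge = 160.1386 − 95.5772 = 64.5614.
Welfare loss = ½ × 436.2257 × 64.5614 = 14081.67.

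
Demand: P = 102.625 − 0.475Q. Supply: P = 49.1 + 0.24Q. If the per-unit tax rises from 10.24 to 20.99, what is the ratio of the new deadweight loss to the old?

4.202

Competitive equilibrium: 102.625 − 0.475Q = 49.1 + 0.24Q → Q* = 74.8601, P* = 67.0664.
For a per-unit tax t: ΔQ = t/0.715, so DWL = ½·t·(t/0.715) = t²/1.43.
At t = 10.24: DWL = 73.327. At t = 20.99: DWL = 308.098.
Ratio = (20.99/10.24)² = 4.202.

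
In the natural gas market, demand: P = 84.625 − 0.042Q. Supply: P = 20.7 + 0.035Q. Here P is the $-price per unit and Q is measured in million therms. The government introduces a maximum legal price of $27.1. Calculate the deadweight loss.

$16133.27 million

Competitive equilibrium: 84.625 − 0.042Q = 20.7 + 0.035Q → Q* = 830.1948, P* = 49.7568.
At the ceiling P = 27.1, quantity supplied = (27.1 − 20.7)/0.035 = 182.8571.
Willingness to pay at Q' = 182.8571: 84.625 − 0.042·182.8571 = 76.945.
ΔQ = 830.1948 − 182.8571 = 647.3377; wedge = 76.945 − 27.1 = 49.845.
The triangle = ½ × 647.3377 × 49.845 = $16133.27 million.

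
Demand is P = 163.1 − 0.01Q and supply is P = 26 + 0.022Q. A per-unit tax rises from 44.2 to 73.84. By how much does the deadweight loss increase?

Competitive equilibrium: 163.1 − 0.01Q = 26 + 0.022Q → Q* = 4284.375, P* = 120.2563.
For a per-unit tax t: ΔQ = t/0.032, so DWL = ½·t·(t/0.032) = t²/0.064.
At t = 44.2: DWL = 30525.625. At t = 73.84: DWL = 85192.9.
Increase = 85192.9 − 30525.625 = 54667.275.

54667.275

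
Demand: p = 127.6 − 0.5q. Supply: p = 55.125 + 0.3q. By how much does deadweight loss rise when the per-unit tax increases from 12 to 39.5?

Competitive equilibrium: 127.6 − 0.5q = 55.125 + 0.3q → q* = 90.5938, p* = 82.3031.
For a per-unit tax t: Δq = t/0.8, so DWL = ½·t·(t/0.8) = t²/1.6.
At t = 12: DWL = 90. At t = 39.5: DWL = 975.156.
Increase = 975.156 − 90 = 885.16.

885.16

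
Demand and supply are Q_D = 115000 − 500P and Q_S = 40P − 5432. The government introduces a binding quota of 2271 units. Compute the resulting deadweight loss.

In inverse form: demand P = 230 − 0.002Q, supply P = 135.8 + 0.025Q.
Competitive equilibrium: 230 − 0.002Q = 135.8 + 0.025Q → Q* = 3488.8889, P* = 223.0222.
At Q = 2271: demand price = 230 − 0.002·2271 = 225.458; supply price = 135.8 + 0.025·2271 = 192.575.
ΔQ = 3488.8889 − 2271 = 1217.8889; wedge = 225.458 − 192.575 = 32.883.
Welfare loss = ½ × 1217.8889 × 32.883 = 20023.92.

20023.92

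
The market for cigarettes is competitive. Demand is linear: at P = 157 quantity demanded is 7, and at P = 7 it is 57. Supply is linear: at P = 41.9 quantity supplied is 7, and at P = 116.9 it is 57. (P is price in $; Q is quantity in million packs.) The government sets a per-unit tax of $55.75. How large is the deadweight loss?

Demand slope = (7 − 157)/(57 − 7) = −3, so P = 178 − 3Q.
Supply slope = (116.9 − 41.9)/(57 − 7) = 1.5, so P = 31.4 + 1.5Q.
Competitive equilibrium: 178 − 3Q = 31.4 + 1.5Q → Q* = 32.5778, P* = 80.2667.
With the tax, the buyer price exceeds the seller price by 55.75: (178 − 3Q) − (31.4 + 1.5Q) = 55.75 → Q' = 20.1889.
ΔQ = 32.5778 − 20.1889 = 12.3889; the wedge equals the tax, 55.75.
Welfare loss = ½ × 12.3889 × 55.75 = $345.34 million.

$345.34 million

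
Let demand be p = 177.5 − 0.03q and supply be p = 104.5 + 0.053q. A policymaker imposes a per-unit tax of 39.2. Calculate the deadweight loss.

9256.87

Competitive equilibrium: 177.5 − 0.03q = 104.5 + 0.053q → q* = 879.5181, p* = 151.1145.
With the tax, the buyer price exceeds the seller price by 39.2: (177.5 − 0.03q) − (104.5 + 0.053q) = 39.2 → q' = 407.2289.
Δq = 879.5181 − 407.2289 = 472.2892; the wedge equals the tax, 39.2.
DWL = ½ × 472.2892 × 39.2 = 9256.87.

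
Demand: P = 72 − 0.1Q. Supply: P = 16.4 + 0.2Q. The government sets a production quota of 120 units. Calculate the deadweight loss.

Competitive equilibrium: 72 − 0.1Q = 16.4 + 0.2Q → Q* = 185.3333, P* = 53.4667.
At Q = 120: demand price = 72 − 0.1·120 = 60; supply price = 16.4 + 0.2·120 = 40.4.
ΔQ = 185.3333 − 120 = 65.3333; wedge = 60 − 40.4 = 19.6.
DWL = ½ × 65.3333 × 19.6 = 640.27.

640.27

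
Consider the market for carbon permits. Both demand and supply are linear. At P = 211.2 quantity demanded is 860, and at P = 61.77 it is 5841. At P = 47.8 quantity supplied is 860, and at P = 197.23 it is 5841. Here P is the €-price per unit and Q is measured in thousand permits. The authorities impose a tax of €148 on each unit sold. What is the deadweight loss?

€182533.33 thousand

Demand slope = (61.77 − 211.2)/(5841 − 860) = −0.03, so P = 237 − 0.03Q.
Supply slope = (197.23 − 47.8)/(5841 − 860) = 0.03, so P = 22 + 0.03Q.
Competitive equilibrium: 237 − 0.03Q = 22 + 0.03Q → Q* = 3583.3333, P* = 129.5.
With the tax, the buyer price exceeds the seller price by 148: (237 − 0.03Q) − (22 + 0.03Q) = 148 → Q' = 1116.6667.
ΔQ = 3583.3333 − 1116.6667 = 2466.6666; the wedge equals the tax, 148.
DWL = ½ × 2466.6666 × 148 = €182533.33 thousand.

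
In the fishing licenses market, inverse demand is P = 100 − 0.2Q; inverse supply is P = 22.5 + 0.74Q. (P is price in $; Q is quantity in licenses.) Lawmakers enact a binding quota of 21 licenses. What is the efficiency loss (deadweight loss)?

Competitive equilibrium: 100 − 0.2Q = 22.5 + 0.74Q → Q* = 82.4468, P* = 83.5106.
At Q = 21: demand price = 100 − 0.2·21 = 95.8; supply price = 22.5 + 0.74·21 = 38.04.
ΔQ = 82.4468 − 21 = 61.4468; wedge = 95.8 − 38.04 = 57.76.
The triangle = ½ × 61.4468 × 57.76 = $1774.58.

$1774.58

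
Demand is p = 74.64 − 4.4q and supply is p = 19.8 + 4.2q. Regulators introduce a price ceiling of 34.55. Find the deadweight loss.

Competitive equilibrium: 74.64 − 4.4q = 19.8 + 4.2q → q* = 6.3767, p* = 46.5823.
At the ceiling p = 34.55, quantity supplied = (34.55 − 19.8)/4.2 = 3.5119.
Willingness to pay at q' = 3.5119: 74.64 − 4.4·3.5119 = 59.1876.
Δq = 6.3767 − 3.5119 = 2.8648; wedge = 59.1876 − 34.55 = 24.6376.
The triangle = ½ × 2.8648 × 24.6376 = 35.29.

35.29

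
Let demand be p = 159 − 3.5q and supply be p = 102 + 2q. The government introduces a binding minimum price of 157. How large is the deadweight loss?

Competitive equilibrium: 159 − 3.5q = 102 + 2q → q* = 10.3636, p* = 122.7273.
At the floor p = 157, quantity demanded = (159 − 157)/3.5 = 0.5714.
Sellers' marginal cost at q' = 0.5714: 102 + 2·0.5714 = 103.1428.
Δq = 10.3636 − 0.5714 = 9.7922; wedge = 157 − 103.1428 = 53.8572.
DWL = ½ × 9.7922 × 53.8572 = 263.69.

263.69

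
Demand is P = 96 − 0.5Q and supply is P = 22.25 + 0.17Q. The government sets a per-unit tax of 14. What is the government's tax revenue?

Competitive equilibrium: 96 − 0.5Q = 22.25 + 0.17Q → Q* = 110.0746, P* = 40.9627.
With the tax, the buyer price exceeds the seller price by 14: (96 − 0.5Q) − (22.25 + 0.17Q) = 14 → Q' = 89.1791.
Tax revenue = 14 × 89.1791 = 1248.51.

1248.51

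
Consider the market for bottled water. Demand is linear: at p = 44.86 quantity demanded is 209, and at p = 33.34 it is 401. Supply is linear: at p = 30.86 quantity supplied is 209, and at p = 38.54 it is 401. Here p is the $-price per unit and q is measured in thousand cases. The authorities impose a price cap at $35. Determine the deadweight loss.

Demand slope = (33.34 − 44.86)/(401 − 209) = −0.06, so p = 57.4 − 0.06q.
Supply slope = (38.54 − 30.86)/(401 − 209) = 0.04, so p = 22.5 + 0.04q.
Competitive equilibrium: 57.4 − 0.06q = 22.5 + 0.04q → q* = 349, p* = 36.46.
At the ceiling p = 35, quantity supplied = (35 − 22.5)/0.04 = 312.5.
Willingness to pay at q' = 312.5: 57.4 − 0.06·312.5 = 38.65.
Δq = 349 − 312.5 = 36.5; wedge = 38.65 − 35 = 3.65.
Deadweight loss = ½ × 36.5 × 3.65 = $66.61 thousand.

$66.61 thousand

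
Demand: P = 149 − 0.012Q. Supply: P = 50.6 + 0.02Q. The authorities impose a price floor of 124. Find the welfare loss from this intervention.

15734.44

Competitive equilibrium: 149 − 0.012Q = 50.6 + 0.02Q → Q* = 3075, P* = 112.1.
At the floor P = 124, quantity demanded = (149 − 124)/0.012 = 2083.33333.
Sellers' marginal cost at Q' = 2083.33333: 50.6 + 0.02·2083.33333 = 92.26667.
ΔQ = 3075 − 2083.33333 = 991.66667; wedge = 124 − 92.26667 = 31.73333.
The triangle = ½ × 991.66667 × 31.73333 = 15734.44.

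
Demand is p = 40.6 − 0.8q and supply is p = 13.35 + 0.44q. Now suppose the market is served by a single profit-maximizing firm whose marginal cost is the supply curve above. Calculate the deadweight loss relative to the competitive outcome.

46.05

Competitive equilibrium: 40.6 − 0.8q = 13.35 + 0.44q → q* = 21.9758, p* = 23.0194.
Marginal revenue: MR = 40.6 − 1.6q. Set MR = MC: 40.6 − 1.6q = 13.35 + 0.44q → q_m = 13.3578.
Price p_m = 40.6 − 0.8·13.3578 = 29.9138; MC(q_m) = 13.35 + 0.44·13.3578 = 19.2274.
Competitive q* = 21.9758, so Δq = 8.618; wedge = 29.9138 − 19.2274 = 10.6864.
The triangle = ½ × 8.618 × 10.6864 = 46.05.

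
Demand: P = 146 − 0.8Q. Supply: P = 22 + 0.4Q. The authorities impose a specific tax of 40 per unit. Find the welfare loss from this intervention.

666.67

Competitive equilibrium: 146 − 0.8Q = 22 + 0.4Q → Q* = 103.3333, P* = 63.3333.
With the tax, the buyer price exceeds the seller price by 40: (146 − 0.8Q) − (22 + 0.4Q) = 40 → Q' = 70.
ΔQ = 103.3333 − 70 = 33.3333; the wedge equals the tax, 40.
Deadweight loss = ½ × 33.3333 × 40 = 666.67.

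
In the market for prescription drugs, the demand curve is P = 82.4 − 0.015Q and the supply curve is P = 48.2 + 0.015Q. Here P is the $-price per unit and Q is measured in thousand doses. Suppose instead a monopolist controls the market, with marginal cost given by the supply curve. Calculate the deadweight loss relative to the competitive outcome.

Competitive equilibrium: 82.4 − 0.015Q = 48.2 + 0.015Q → Q* = 1140, P* = 65.3.
Marginal revenue: MR = 82.4 − 0.03Q. Set MR = MC: 82.4 − 0.03Q = 48.2 + 0.015Q → Q_m = 760.
Price P_m = 82.4 − 0.015·760 = 71; MC(Q_m) = 48.2 + 0.015·760 = 59.6.
Competitive Q* = 1140, so ΔQ = 380; wedge = 71 − 59.6 = 11.4.
The triangle = ½ × 380 × 11.4 = $2166 thousand.

$2166 thousand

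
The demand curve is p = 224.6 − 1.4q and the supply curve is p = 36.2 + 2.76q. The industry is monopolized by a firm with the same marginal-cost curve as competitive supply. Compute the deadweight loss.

Competitive equilibrium: 224.6 − 1.4q = 36.2 + 2.76q → q* = 45.2885, p* = 161.1962.
Marginal revenue: MR = 224.6 − 2.8q. Set MR = MC: 224.6 − 2.8q = 36.2 + 2.76q → q_m = 33.8849.
Price p_m = 224.6 − 1.4·33.8849 = 177.1611; MC(q_m) = 36.2 + 2.76·33.8849 = 129.7223.
Competitive q* = 45.2885, so Δq = 11.4036; wedge = 177.1611 − 129.7223 = 47.4388.
Welfare loss = ½ × 11.4036 × 47.4388 = 270.49.

270.49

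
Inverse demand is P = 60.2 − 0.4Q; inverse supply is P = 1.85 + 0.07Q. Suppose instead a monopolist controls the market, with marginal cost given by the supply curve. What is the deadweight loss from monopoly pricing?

Competitive equilibrium: 60.2 − 0.4Q = 1.85 + 0.07Q → Q* = 124.1489, P* = 10.5404.
Marginal revenue: MR = 60.2 − 0.8Q. Set MR = MC: 60.2 − 0.8Q = 1.85 + 0.07Q → Q_m = 67.069.
Price P_m = 60.2 − 0.4·67.069 = 33.3724; MC(Q_m) = 1.85 + 0.07·67.069 = 6.5448.
Competitive Q* = 124.1489, so ΔQ = 57.0799; wedge = 33.3724 − 6.5448 = 26.8276.
Welfare loss = ½ × 57.0799 × 26.8276 = 765.66.

765.66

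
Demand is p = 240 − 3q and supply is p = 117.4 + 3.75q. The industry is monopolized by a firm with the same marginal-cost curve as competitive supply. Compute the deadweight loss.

Competitive equilibrium: 240 − 3q = 117.4 + 3.75q → q* = 18.163, p* = 185.5111.
Marginal revenue: MR = 240 − 6q. Set MR = MC: 240 − 6q = 117.4 + 3.75q → q_m = 12.5744.
Price p_m = 240 − 3·12.5744 = 202.2768; MC(q_m) = 117.4 + 3.75·12.5744 = 164.554.
Competitive q* = 18.163, so Δq = 5.5886; wedge = 202.2768 − 164.554 = 37.7228.
Welfare loss = ½ × 5.5886 × 37.7228 = 105.41.

105.41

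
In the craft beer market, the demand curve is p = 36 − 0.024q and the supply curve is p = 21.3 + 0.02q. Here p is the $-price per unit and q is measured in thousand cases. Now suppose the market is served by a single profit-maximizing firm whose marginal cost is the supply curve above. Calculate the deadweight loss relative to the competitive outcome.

Competitive equilibrium: 36 − 0.024q = 21.3 + 0.02q → q* = 334.09091, p* = 27.98182.
Marginal revenue: MR = 36 − 0.048q. Set MR = MC: 36 − 0.048q = 21.3 + 0.02q → q_m = 216.17647.
Price p_m = 36 − 0.024·216.17647 = 30.81176; MC(q_m) = 21.3 + 0.02·216.17647 = 25.62353.
Competitive q* = 334.09091, so Δq = 117.91444; wedge = 30.81176 − 25.62353 = 5.18823.
DWL = ½ × 117.91444 × 5.18823 = $305.88 thousand.

$305.88 thousand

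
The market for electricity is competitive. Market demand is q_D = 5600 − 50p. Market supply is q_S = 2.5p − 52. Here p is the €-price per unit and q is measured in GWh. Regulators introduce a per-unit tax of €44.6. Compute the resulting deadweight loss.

In inverse form: demand p = 112 − 0.02q, supply p = 20.8 + 0.4q.
Competitive equilibrium: 112 − 0.02q = 20.8 + 0.4q → q* = 217.1429, p* = 107.6571.
With the tax, the buyer price exceeds the seller price by 44.6: (112 − 0.02q) − (20.8 + 0.4q) = 44.6 → q' = 110.9524.
Δq = 217.1429 − 110.9524 = 106.1905; the wedge equals the tax, 44.6.
Welfare loss = ½ × 106.1905 × 44.6 = €2368.05.

€2368.05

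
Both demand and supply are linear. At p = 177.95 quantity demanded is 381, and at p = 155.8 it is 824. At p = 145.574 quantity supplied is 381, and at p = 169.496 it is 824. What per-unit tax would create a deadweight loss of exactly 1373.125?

16.9

Demand slope = (155.8 − 177.95)/(824 − 381) = −0.05, so p = 197 − 0.05q.
Supply slope = (169.496 − 145.574)/(824 − 381) = 0.054, so p = 125 + 0.054q.
Competitive equilibrium: 197 − 0.05q = 125 + 0.054q → q* = 692.3077, p* = 162.3846.
A tax t gives Δq = t/0.104 and wedge t, so DWL = t²/0.208.
t²/0.208 = 1373.125 → t² = 285.61 → t = 16.9.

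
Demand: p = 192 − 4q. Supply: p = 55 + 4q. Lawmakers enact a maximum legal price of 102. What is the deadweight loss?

Competitive equilibrium: 192 − 4q = 55 + 4q → q* = 17.125, p* = 123.5.
At the ceiling p = 102, quantity supplied = (102 − 55)/4 = 11.75.
Willingness to pay at q' = 11.75: 192 − 4·11.75 = 145.
Δq = 17.125 − 11.75 = 5.375; wedge = 145 − 102 = 43.
Welfare loss = ½ × 5.375 × 43 = 115.56.

115.56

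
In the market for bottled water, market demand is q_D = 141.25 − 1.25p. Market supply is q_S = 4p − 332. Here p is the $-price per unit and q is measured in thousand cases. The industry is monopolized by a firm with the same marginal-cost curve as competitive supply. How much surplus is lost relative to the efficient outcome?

In inverse form: demand p = 113 − 0.8q, supply p = 83 + 0.25q.
Competitive equilibrium: 113 − 0.8q = 83 + 0.25q → q* = 28.5714, p* = 90.1429.
Marginal revenue: MR = 113 − 1.6q. Set MR = MC: 113 − 1.6q = 83 + 0.25q → q_m = 16.2162.
Price p_m = 113 − 0.8·16.2162 = 100.027; MC(q_m) = 83 + 0.25·16.2162 = 87.0541.
Competitive q* = 28.5714, so Δq = 12.3552; wedge = 100.027 − 87.0541 = 12.9729.
The triangle = ½ × 12.3552 × 12.9729 = $80.14 thousand.

$80.14 thousand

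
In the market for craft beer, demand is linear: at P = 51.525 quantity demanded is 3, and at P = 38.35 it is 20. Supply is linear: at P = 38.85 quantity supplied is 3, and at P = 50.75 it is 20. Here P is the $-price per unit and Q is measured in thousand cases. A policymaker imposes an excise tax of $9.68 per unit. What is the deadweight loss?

Demand slope = (38.35 − 51.525)/(20 − 3) = −0.775, so P = 53.85 − 0.775Q.
Supply slope = (50.75 − 38.85)/(20 − 3) = 0.7, so P = 36.75 + 0.7Q.
Competitive equilibrium: 53.85 − 0.775Q = 36.75 + 0.7Q → Q* = 11.5932, P* = 44.8653.
With the tax, the buyer price exceeds the seller price by 9.68: (53.85 − 0.775Q) − (36.75 + 0.7Q) = 9.68 → Q' = 5.0305.
ΔQ = 11.5932 − 5.0305 = 6.5627; the wedge equals the tax, 9.68.
DWL = ½ × 6.5627 × 9.68 = $31.76 thousand.

$31.76 thousand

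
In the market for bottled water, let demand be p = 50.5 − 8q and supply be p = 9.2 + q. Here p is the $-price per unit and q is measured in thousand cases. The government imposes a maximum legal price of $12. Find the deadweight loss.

$14.40 thousand

Competitive equilibrium: 50.5 − 8q = 9.2 + q → q* = 4.5889, p* = 13.7889.
At the ceiling p = 12, quantity supplied = (12 − 9.2)/1 = 2.8.
Willingness to pay at q' = 2.8: 50.5 − 8·2.8 = 28.1.
Δq = 4.5889 − 2.8 = 1.7889; wedge = 28.1 − 12 = 16.1.
The triangle = ½ × 1.7889 × 16.1 = $14.40 thousand.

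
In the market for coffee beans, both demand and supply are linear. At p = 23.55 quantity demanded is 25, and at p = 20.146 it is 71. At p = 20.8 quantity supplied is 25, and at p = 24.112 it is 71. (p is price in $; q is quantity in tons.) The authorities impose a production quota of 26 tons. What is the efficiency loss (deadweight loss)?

$23.22

Demand slope = (20.146 − 23.55)/(71 − 25) = −0.074, so p = 25.4 − 0.074q.
Supply slope = (24.112 − 20.8)/(71 − 25) = 0.072, so p = 19 + 0.072q.
Competitive equilibrium: 25.4 − 0.074q = 19 + 0.072q → q* = 43.8356, p* = 22.1562.
At q = 26: demand price = 25.4 − 0.074·26 = 23.476; supply price = 19 + 0.072·26 = 20.872.
Δq = 43.8356 − 26 = 17.8356; wedge = 23.476 − 20.872 = 2.604.
The triangle = ½ × 17.8356 × 2.604 = $23.22.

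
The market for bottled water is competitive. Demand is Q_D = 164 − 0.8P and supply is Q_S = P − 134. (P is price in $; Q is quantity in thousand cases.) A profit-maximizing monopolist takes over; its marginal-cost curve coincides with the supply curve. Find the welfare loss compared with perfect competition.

$142.89 thousand

In inverse form: demand P = 205 − 1.25Q, supply P = 134 + Q.
Competitive equilibrium: 205 − 1.25Q = 134 + Q → Q* = 31.5556, P* = 165.5556.
Marginal revenue: MR = 205 − 2.5Q. Set MR = MC: 205 − 2.5Q = 134 + Q → Q_m = 20.2857.
Price P_m = 205 − 1.25·20.2857 = 179.6429; MC(Q_m) = 134 + 1·20.2857 = 154.2857.
Competitive Q* = 31.5556, so ΔQ = 11.2699; wedge = 179.6429 − 154.2857 = 25.3572.
DWL = ½ × 11.2699 × 25.3572 = $142.89 thousand.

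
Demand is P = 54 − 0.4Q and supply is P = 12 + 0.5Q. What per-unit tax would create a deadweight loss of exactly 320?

Competitive equilibrium: 54 − 0.4Q = 12 + 0.5Q → Q* = 46.6667, P* = 35.3333.
A tax t gives ΔQ = t/0.9 and wedge t, so DWL = t²/1.8.
t²/1.8 = 320 → t² = 576 → t = 24.

24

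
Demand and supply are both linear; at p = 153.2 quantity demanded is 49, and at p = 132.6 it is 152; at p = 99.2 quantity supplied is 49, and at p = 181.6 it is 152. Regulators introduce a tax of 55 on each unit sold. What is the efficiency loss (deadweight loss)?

1512.50

Demand slope = (132.6 − 153.2)/(152 − 49) = −0.2, so p = 163 − 0.2q.
Supply slope = (181.6 − 99.2)/(152 − 49) = 0.8, so p = 60 + 0.8q.
Competitive equilibrium: 163 − 0.2q = 60 + 0.8q → q* = 103, p* = 142.4.
With the tax, the buyer price exceeds the seller price by 55: (163 − 0.2q) − (60 + 0.8q) = 55 → q' = 48.
Δq = 103 − 48 = 55; the wedge equals the tax, 55.
Welfare loss = ½ × 55 × 55 = 1512.50.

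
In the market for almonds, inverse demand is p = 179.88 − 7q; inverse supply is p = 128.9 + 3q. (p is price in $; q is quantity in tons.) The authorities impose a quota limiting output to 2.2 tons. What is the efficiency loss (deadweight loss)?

$41.99

Competitive equilibrium: 179.88 − 7q = 128.9 + 3q → q* = 5.098, p* = 144.194.
At q = 2.2: demand price = 179.88 − 7·2.2 = 164.48; supply price = 128.9 + 3·2.2 = 135.5.
Δq = 5.098 − 2.2 = 2.898; wedge = 164.48 − 135.5 = 28.98.
Deadweight loss = ½ × 2.898 × 28.98 = $41.99.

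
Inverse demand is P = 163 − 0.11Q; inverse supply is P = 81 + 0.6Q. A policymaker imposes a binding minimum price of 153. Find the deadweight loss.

214.55

Competitive equilibrium: 163 − 0.11Q = 81 + 0.6Q → Q* = 115.493, P* = 150.2958.
At the floor P = 153, quantity demanded = (163 − 153)/0.11 = 90.9091.
Sellers' marginal cost at Q' = 90.9091: 81 + 0.6·90.9091 = 135.5455.
ΔQ = 115.493 − 90.9091 = 24.5839; wedge = 153 − 135.5455 = 17.4545.
Welfare loss = ½ × 24.5839 × 17.4545 = 214.55.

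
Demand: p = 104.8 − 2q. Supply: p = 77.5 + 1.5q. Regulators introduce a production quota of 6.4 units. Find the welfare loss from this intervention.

3.43

Competitive equilibrium: 104.8 − 2q = 77.5 + 1.5q → q* = 7.8, p* = 89.2.
At q = 6.4: demand price = 104.8 − 2·6.4 = 92; supply price = 77.5 + 1.5·6.4 = 87.1.
Δq = 7.8 − 6.4 = 1.4; wedge = 92 − 87.1 = 4.9.
DWL = ½ × 1.4 × 4.9 = 3.43.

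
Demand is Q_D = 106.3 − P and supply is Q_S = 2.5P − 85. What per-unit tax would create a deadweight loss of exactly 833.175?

In inverse form: demand P = 106.3 − Q, supply P = 34 + 0.4Q.
Competitive equilibrium: 106.3 − Q = 34 + 0.4Q → Q* = 51.6429, P* = 54.6571.
A tax t gives ΔQ = t/1.4 and wedge t, so DWL = t²/2.8.
t²/2.8 = 833.175 → t² = 2332.89 → t = 48.3.

48.3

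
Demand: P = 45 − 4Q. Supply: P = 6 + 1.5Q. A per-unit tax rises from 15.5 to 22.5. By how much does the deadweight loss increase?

24.18

Competitive equilibrium: 45 − 4Q = 6 + 1.5Q → Q* = 7.0909, P* = 16.6364.
For a per-unit tax t: ΔQ = t/5.5, so DWL = ½·t·(t/5.5) = t²/11.
At t = 15.5: DWL = 21.841. At t = 22.5: DWL = 46.023.
Increase = 46.023 − 21.841 = 24.18.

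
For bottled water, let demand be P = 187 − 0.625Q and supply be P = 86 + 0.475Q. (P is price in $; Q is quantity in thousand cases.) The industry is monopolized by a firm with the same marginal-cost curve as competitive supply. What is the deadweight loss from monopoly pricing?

$608.70 thousand

Competitive equilibrium: 187 − 0.625Q = 86 + 0.475Q → Q* = 91.8182, P* = 129.6136.
Marginal revenue: MR = 187 − 1.25Q. Set MR = MC: 187 − 1.25Q = 86 + 0.475Q → Q_m = 58.5507.
Price P_m = 187 − 0.625·58.5507 = 150.4058; MC(Q_m) = 86 + 0.475·58.5507 = 113.8116.
Competitive Q* = 91.8182, so ΔQ = 33.2675; wedge = 150.4058 − 113.8116 = 36.5942.
Deadweight loss = ½ × 33.2675 × 36.5942 = $608.70 thousand.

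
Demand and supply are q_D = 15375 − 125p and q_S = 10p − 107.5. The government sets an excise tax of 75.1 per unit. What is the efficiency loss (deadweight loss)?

26111.16

In inverse form: demand p = 123 − 0.008q, supply p = 10.75 + 0.1q.
Competitive equilibrium: 123 − 0.008q = 10.75 + 0.1q → q* = 1039.3519, p* = 114.6852.
With the tax, the buyer price exceeds the seller price by 75.1: (123 − 0.008q) − (10.75 + 0.1q) = 75.1 → q' = 343.9815.
Δq = 1039.3519 − 343.9815 = 695.3704; the wedge equals the tax, 75.1.
Welfare loss = ½ × 695.3704 × 75.1 = 26111.16.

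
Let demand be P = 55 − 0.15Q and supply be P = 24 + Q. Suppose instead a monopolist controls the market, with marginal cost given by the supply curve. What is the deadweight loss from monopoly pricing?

5.56

Competitive equilibrium: 55 − 0.15Q = 24 + Q → Q* = 26.9565, P* = 50.9565.
Marginal revenue: MR = 55 − 0.3Q. Set MR = MC: 55 − 0.3Q = 24 + Q → Q_m = 23.8462.
Price P_m = 55 − 0.15·23.8462 = 51.4231; MC(Q_m) = 24 + 1·23.8462 = 47.8462.
Competitive Q* = 26.9565, so ΔQ = 3.1103; wedge = 51.4231 − 47.8462 = 3.5769.
Welfare loss = ½ × 3.1103 × 3.5769 = 5.56.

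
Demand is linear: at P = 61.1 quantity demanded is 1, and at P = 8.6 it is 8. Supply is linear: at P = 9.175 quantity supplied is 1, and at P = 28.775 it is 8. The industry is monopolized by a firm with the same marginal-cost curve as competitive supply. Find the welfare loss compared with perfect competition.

Demand slope = (8.6 − 61.1)/(8 − 1) = −7.5, so P = 68.6 − 7.5Q.
Supply slope = (28.775 − 9.175)/(8 − 1) = 2.8, so P = 6.375 + 2.8Q.
Competitive equilibrium: 68.6 − 7.5Q = 6.375 + 2.8Q → Q* = 6.0413, P* = 23.2905.
Marginal revenue: MR = 68.6 − 15Q. Set MR = MC: 68.6 − 15Q = 6.375 + 2.8Q → Q_m = 3.4958.
Price P_m = 68.6 − 7.5·3.4958 = 42.3815; MC(Q_m) = 6.375 + 2.8·3.4958 = 16.1632.
Competitive Q* = 6.0413, so ΔQ = 2.5455; wedge = 42.3815 − 16.1632 = 26.2183.
The triangle = ½ × 2.5455 × 26.2183 = 33.37.

33.37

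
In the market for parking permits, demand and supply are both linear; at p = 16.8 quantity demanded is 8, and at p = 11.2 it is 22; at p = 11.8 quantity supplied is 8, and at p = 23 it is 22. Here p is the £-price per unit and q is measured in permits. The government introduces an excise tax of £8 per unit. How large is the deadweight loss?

Demand slope = (11.2 − 16.8)/(22 − 8) = −0.4, so p = 20 − 0.4q.
Supply slope = (23 − 11.8)/(22 − 8) = 0.8, so p = 5.4 + 0.8q.
Competitive equilibrium: 20 − 0.4q = 5.4 + 0.8q → q* = 12.1667, p* = 15.1333.
With the tax, the buyer price exceeds the seller price by 8: (20 − 0.4q) − (5.4 + 0.8q) = 8 → q' = 5.5.
Δq = 12.1667 − 5.5 = 6.6667; the wedge equals the tax, 8.
Deadweight loss = ½ × 6.6667 × 8 = £26.67.

£26.67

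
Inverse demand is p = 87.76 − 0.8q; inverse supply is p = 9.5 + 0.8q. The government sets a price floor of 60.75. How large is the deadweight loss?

Competitive equilibrium: 87.76 − 0.8q = 9.5 + 0.8q → q* = 48.9125, p* = 48.63.
At the floor p = 60.75, quantity demanded = (87.76 − 60.75)/0.8 = 33.7625.
Sellers' marginal cost at q' = 33.7625: 9.5 + 0.8·33.7625 = 36.51.
Δq = 48.9125 − 33.7625 = 15.15; wedge = 60.75 − 36.51 = 24.24.
Welfare loss = ½ × 15.15 × 24.24 = 183.618.

183.618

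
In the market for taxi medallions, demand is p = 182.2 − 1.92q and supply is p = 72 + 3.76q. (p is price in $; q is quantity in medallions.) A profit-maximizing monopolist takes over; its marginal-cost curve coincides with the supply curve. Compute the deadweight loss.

$68.23

Competitive equilibrium: 182.2 − 1.92q = 72 + 3.76q → q* = 19.4014, p* = 144.9493.
Marginal revenue: MR = 182.2 − 3.84q. Set MR = MC: 182.2 − 3.84q = 72 + 3.76q → q_m = 14.5.
Price p_m = 182.2 − 1.92·14.5 = 154.36; MC(q_m) = 72 + 3.76·14.5 = 126.52.
Competitive q* = 19.4014, so Δq = 4.9014; wedge = 154.36 − 126.52 = 27.84.
The triangle = ½ × 4.9014 × 27.84 = $68.23.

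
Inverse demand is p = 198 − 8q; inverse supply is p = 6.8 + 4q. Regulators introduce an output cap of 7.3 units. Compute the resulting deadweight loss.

447.21

Competitive equilibrium: 198 − 8q = 6.8 + 4q → q* = 15.93333, p* = 70.53333.
At q = 7.3: demand price = 198 − 8·7.3 = 139.6; supply price = 6.8 + 4·7.3 = 36.
Δq = 15.93333 − 7.3 = 8.63333; wedge = 139.6 − 36 = 103.6.
Deadweight loss = ½ × 8.63333 × 103.6 = 447.21.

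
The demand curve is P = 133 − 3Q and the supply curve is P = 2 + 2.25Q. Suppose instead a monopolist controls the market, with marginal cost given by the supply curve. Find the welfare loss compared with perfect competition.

Competitive equilibrium: 133 − 3Q = 2 + 2.25Q → Q* = 24.9524, P* = 58.1429.
Marginal revenue: MR = 133 − 6Q. Set MR = MC: 133 − 6Q = 2 + 2.25Q → Q_m = 15.8788.
Price P_m = 133 − 3·15.8788 = 85.3636; MC(Q_m) = 2 + 2.25·15.8788 = 37.7273.
Competitive Q* = 24.9524, so ΔQ = 9.0736; wedge = 85.3636 − 37.7273 = 47.6363.
DWL = ½ × 9.0736 × 47.6363 = 216.12.

216.12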